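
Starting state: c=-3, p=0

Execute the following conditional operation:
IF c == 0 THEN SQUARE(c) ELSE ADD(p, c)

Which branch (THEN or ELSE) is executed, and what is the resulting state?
Branch: ELSE, Final state: c=-3, p=-3

Evaluating condition: c == 0
c = -3
Condition is False, so ELSE branch executes
After ADD(p, c): c=-3, p=-3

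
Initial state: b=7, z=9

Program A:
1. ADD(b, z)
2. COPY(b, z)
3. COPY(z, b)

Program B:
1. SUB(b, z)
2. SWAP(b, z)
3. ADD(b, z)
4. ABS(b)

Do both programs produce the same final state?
No

Program A final state: b=9, z=9
Program B final state: b=7, z=-2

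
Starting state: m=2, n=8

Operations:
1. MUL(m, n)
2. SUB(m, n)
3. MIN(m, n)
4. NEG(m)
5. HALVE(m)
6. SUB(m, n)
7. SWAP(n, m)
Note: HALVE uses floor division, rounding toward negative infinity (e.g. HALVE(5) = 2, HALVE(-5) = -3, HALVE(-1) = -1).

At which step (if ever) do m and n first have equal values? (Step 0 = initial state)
Step 2

m and n first become equal after step 2.

Comparing values at each step:
Initial: m=2, n=8
After step 1: m=16, n=8
After step 2: m=8, n=8 ← equal!
After step 3: m=8, n=8 ← equal!
After step 4: m=-8, n=8
After step 5: m=-4, n=8
After step 6: m=-12, n=8
After step 7: m=8, n=-12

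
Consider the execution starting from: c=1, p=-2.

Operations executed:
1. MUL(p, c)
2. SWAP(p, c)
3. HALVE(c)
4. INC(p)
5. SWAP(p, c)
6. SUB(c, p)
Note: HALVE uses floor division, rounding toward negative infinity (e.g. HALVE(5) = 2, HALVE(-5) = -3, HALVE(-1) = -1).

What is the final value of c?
c = 3

Tracing execution:
Step 1: MUL(p, c) → c = 1
Step 2: SWAP(p, c) → c = -2
Step 3: HALVE(c) → c = -1
Step 4: INC(p) → c = -1
Step 5: SWAP(p, c) → c = 2
Step 6: SUB(c, p) → c = 3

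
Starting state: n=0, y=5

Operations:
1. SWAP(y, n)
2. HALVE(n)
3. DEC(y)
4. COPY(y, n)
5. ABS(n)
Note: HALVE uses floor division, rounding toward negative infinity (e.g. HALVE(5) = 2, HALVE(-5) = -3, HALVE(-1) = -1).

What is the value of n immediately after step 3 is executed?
n = 2

Tracing n through execution:
Initial: n = 0
After step 1 (SWAP(y, n)): n = 5
After step 2 (HALVE(n)): n = 2
After step 3 (DEC(y)): n = 2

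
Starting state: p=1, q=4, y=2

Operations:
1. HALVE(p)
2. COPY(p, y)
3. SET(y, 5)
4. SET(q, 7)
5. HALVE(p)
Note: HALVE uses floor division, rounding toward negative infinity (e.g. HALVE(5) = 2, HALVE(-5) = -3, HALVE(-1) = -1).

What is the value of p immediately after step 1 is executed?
p = 0

Tracing p through execution:
Initial: p = 1
After step 1 (HALVE(p)): p = 0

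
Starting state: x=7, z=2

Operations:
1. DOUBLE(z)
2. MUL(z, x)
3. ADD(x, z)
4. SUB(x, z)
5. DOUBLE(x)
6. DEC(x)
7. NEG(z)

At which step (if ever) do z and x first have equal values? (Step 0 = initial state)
Never

z and x never become equal during execution.

Comparing values at each step:
Initial: z=2, x=7
After step 1: z=4, x=7
After step 2: z=28, x=7
After step 3: z=28, x=35
After step 4: z=28, x=7
After step 5: z=28, x=14
After step 6: z=28, x=13
After step 7: z=-28, x=13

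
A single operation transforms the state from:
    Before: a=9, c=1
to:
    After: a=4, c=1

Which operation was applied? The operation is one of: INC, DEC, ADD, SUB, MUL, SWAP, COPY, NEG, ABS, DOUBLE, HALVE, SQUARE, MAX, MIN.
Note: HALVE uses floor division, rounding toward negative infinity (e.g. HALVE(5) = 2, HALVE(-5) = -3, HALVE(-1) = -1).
HALVE(a)

Analyzing the change:
Before: a=9, c=1
After: a=4, c=1
Variable a changed from 9 to 4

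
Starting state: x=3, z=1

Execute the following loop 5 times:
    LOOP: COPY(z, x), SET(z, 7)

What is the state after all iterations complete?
x=3, z=7

Iteration trace:
Start: x=3, z=1
After iteration 1: x=3, z=7
After iteration 2: x=3, z=7
After iteration 3: x=3, z=7
After iteration 4: x=3, z=7
After iteration 5: x=3, z=7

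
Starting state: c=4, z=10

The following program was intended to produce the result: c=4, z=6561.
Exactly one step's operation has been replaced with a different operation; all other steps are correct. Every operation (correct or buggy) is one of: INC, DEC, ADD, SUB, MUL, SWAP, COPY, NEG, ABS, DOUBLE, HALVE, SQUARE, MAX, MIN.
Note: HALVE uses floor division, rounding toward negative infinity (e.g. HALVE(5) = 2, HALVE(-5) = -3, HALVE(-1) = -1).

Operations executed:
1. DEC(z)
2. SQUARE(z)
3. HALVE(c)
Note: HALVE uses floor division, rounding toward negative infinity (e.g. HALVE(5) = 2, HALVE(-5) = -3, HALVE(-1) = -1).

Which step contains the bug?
Step 3

Trace with buggy code:
Initial: c=4, z=10
After step 1: c=4, z=9
After step 2: c=4, z=81
After step 3: c=2, z=81
Actual final c=2, z=81 ≠ expected c=4, z=6561.
Step 3 is the only position where a single-operation replacement can produce the expected result.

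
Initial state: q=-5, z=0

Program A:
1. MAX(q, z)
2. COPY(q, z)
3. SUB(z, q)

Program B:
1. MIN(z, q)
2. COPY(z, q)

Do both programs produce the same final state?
No

Program A final state: q=0, z=0
Program B final state: q=-5, z=-5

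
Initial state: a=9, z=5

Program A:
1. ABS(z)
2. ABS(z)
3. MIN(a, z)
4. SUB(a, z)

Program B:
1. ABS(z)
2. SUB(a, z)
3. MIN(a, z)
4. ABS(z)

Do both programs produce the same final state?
No

Program A final state: a=0, z=5
Program B final state: a=4, z=5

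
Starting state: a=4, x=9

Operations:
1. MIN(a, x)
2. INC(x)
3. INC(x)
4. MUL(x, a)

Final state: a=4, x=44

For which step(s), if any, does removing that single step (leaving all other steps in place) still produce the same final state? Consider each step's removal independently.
Step(s) 1

Testing removal of each single step:
Without step 1: final = a=4, x=44 (same)
Without step 2: final = a=4, x=40 (different)
Without step 3: final = a=4, x=40 (different)
Without step 4: final = a=4, x=11 (different)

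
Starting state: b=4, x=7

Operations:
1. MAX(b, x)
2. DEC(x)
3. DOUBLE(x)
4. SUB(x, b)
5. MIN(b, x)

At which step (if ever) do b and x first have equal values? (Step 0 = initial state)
Step 1

b and x first become equal after step 1.

Comparing values at each step:
Initial: b=4, x=7
After step 1: b=7, x=7 ← equal!
After step 2: b=7, x=6
After step 3: b=7, x=12
After step 4: b=7, x=5
After step 5: b=5, x=5 ← equal!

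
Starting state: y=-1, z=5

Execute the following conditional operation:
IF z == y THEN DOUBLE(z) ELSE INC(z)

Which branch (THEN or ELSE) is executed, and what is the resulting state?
Branch: ELSE, Final state: y=-1, z=6

Evaluating condition: z == y
z = 5, y = -1
Condition is False, so ELSE branch executes
After INC(z): y=-1, z=6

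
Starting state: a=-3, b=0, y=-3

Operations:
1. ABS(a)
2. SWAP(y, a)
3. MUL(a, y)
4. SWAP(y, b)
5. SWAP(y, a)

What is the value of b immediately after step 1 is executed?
b = 0

Tracing b through execution:
Initial: b = 0
After step 1 (ABS(a)): b = 0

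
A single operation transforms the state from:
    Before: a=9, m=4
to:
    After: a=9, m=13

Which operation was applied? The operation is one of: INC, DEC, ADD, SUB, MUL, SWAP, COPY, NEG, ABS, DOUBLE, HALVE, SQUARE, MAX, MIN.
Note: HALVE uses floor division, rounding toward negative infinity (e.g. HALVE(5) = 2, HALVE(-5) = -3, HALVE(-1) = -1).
ADD(m, a)

Analyzing the change:
Before: a=9, m=4
After: a=9, m=13
Variable m changed from 4 to 13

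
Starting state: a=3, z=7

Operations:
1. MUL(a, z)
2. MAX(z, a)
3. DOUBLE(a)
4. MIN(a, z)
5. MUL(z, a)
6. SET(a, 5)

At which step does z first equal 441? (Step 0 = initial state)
Step 5

Tracing z:
Initial: z = 7
After step 1: z = 7
After step 2: z = 21
After step 3: z = 21
After step 4: z = 21
After step 5: z = 441 ← first occurrence
After step 6: z = 441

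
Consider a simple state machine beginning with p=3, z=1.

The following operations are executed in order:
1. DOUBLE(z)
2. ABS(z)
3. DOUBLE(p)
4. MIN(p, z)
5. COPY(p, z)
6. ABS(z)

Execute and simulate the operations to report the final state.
{p: 2, z: 2}

Step-by-step execution:
Initial: p=3, z=1
After step 1 (DOUBLE(z)): p=3, z=2
After step 2 (ABS(z)): p=3, z=2
After step 3 (DOUBLE(p)): p=6, z=2
After step 4 (MIN(p, z)): p=2, z=2
After step 5 (COPY(p, z)): p=2, z=2
After step 6 (ABS(z)): p=2, z=2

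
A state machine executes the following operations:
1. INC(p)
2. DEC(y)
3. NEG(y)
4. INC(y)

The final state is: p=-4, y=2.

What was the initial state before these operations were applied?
p=-5, y=0

Working backwards:
Final state: p=-4, y=2
Before step 4 (INC(y)): p=-4, y=1
Before step 3 (NEG(y)): p=-4, y=-1
Before step 2 (DEC(y)): p=-4, y=0
Before step 1 (INC(p)): p=-5, y=0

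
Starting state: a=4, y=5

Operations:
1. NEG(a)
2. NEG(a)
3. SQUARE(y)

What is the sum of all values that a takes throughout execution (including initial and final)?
8

Values of a at each step:
Initial: a = 4
After step 1: a = -4
After step 2: a = 4
After step 3: a = 4
Sum = 4 + -4 + 4 + 4 = 8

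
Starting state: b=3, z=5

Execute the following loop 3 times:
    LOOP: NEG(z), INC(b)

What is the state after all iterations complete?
b=6, z=-5

Iteration trace:
Start: b=3, z=5
After iteration 1: b=4, z=-5
After iteration 2: b=5, z=5
After iteration 3: b=6, z=-5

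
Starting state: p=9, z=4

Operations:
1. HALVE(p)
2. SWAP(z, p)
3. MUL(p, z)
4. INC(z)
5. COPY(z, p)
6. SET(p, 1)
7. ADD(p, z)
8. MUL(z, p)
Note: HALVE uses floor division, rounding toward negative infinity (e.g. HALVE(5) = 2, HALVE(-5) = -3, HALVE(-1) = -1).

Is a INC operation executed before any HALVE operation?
No

First INC: step 4
First HALVE: step 1
Since 4 > 1, HALVE comes first.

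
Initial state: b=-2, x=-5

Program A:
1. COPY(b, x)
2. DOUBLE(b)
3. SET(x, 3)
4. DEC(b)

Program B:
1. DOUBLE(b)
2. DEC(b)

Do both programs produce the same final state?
No

Program A final state: b=-11, x=3
Program B final state: b=-5, x=-5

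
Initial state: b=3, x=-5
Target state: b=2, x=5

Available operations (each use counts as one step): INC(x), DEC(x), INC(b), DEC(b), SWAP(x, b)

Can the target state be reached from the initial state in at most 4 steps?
No

The target state cannot be reached within 4 steps.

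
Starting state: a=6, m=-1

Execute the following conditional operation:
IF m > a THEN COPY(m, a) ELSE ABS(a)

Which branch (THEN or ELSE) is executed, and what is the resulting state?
Branch: ELSE, Final state: a=6, m=-1

Evaluating condition: m > a
m = -1, a = 6
Condition is False, so ELSE branch executes
After ABS(a): a=6, m=-1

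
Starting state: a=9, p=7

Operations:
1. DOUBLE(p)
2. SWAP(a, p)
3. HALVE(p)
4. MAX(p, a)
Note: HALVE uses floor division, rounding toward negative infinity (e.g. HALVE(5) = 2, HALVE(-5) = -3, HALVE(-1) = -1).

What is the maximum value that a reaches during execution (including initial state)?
14

Values of a at each step:
Initial: a = 9
After step 1: a = 9
After step 2: a = 14 ← maximum
After step 3: a = 14
After step 4: a = 14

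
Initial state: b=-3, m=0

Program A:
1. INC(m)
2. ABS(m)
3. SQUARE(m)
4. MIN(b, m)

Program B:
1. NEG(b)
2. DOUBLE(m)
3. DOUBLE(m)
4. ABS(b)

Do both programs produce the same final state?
No

Program A final state: b=-3, m=1
Program B final state: b=3, m=0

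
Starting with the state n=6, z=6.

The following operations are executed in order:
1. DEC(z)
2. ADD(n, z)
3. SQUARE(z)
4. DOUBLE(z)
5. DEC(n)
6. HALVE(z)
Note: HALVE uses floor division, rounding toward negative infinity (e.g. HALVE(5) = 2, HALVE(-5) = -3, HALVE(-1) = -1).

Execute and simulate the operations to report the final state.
{n: 10, z: 25}

Step-by-step execution:
Initial: n=6, z=6
After step 1 (DEC(z)): n=6, z=5
After step 2 (ADD(n, z)): n=11, z=5
After step 3 (SQUARE(z)): n=11, z=25
After step 4 (DOUBLE(z)): n=11, z=50
After step 5 (DEC(n)): n=10, z=50
After step 6 (HALVE(z)): n=10, z=25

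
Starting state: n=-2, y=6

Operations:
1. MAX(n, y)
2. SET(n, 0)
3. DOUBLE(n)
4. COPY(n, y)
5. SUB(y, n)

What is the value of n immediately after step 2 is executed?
n = 0

Tracing n through execution:
Initial: n = -2
After step 1 (MAX(n, y)): n = 6
After step 2 (SET(n, 0)): n = 0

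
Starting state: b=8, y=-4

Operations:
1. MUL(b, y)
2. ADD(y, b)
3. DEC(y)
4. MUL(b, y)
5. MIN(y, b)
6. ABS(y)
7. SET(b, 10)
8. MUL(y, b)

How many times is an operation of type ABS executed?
1

Counting ABS operations:
Step 6: ABS(y) ← ABS
Total: 1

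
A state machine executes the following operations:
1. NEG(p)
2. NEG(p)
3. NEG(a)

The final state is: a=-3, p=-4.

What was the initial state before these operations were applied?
a=3, p=-4

Working backwards:
Final state: a=-3, p=-4
Before step 3 (NEG(a)): a=3, p=-4
Before step 2 (NEG(p)): a=3, p=4
Before step 1 (NEG(p)): a=3, p=-4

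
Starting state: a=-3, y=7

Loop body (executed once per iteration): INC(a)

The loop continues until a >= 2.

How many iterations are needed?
5

Tracing iterations:
Initial: a=-3, y=7
After iteration 1: a=-2, y=7
After iteration 2: a=-1, y=7
After iteration 3: a=0, y=7
After iteration 4: a=1, y=7
After iteration 5: a=2, y=7
a >= 2 now holds, so the loop exits after 5 iterations.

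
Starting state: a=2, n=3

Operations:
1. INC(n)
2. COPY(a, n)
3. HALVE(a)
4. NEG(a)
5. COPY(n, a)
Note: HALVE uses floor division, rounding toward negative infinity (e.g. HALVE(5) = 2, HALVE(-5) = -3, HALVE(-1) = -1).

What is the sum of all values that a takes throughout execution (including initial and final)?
6

Values of a at each step:
Initial: a = 2
After step 1: a = 2
After step 2: a = 4
After step 3: a = 2
After step 4: a = -2
After step 5: a = -2
Sum = 2 + 2 + 4 + 2 + -2 + -2 = 6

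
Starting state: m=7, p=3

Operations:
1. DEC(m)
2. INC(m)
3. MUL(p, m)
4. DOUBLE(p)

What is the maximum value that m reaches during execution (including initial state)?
7

Values of m at each step:
Initial: m = 7 ← maximum
After step 1: m = 6
After step 2: m = 7
After step 3: m = 7
After step 4: m = 7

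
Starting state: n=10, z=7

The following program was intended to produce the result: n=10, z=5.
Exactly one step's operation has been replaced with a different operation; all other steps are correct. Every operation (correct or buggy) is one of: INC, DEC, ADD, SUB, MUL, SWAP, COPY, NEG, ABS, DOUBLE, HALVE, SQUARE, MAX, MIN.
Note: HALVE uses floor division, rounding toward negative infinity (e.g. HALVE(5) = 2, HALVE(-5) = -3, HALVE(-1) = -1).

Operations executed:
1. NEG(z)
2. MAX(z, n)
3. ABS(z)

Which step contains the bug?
Step 3

Trace with buggy code:
Initial: n=10, z=7
After step 1: n=10, z=-7
After step 2: n=10, z=10
After step 3: n=10, z=10
Actual final n=10, z=10 ≠ expected n=10, z=5.
Step 3 is the only position where a single-operation replacement can produce the expected result.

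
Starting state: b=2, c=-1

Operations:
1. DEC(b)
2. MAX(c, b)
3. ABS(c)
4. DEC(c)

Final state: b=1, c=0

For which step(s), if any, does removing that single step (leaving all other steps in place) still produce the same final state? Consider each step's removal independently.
Step(s) 2, 3

Testing removal of each single step:
Without step 1: final = b=2, c=1 (different)
Without step 2: final = b=1, c=0 (same)
Without step 3: final = b=1, c=0 (same)
Without step 4: final = b=1, c=1 (different)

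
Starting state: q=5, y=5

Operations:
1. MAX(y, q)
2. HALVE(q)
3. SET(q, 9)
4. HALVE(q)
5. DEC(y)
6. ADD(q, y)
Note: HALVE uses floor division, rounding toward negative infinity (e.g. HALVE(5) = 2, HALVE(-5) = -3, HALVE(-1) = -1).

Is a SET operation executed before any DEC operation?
Yes

First SET: step 3
First DEC: step 5
Since 3 < 5, SET comes first.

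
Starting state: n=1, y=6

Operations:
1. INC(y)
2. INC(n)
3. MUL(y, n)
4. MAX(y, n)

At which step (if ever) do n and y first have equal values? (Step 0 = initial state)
Never

n and y never become equal during execution.

Comparing values at each step:
Initial: n=1, y=6
After step 1: n=1, y=7
After step 2: n=2, y=7
After step 3: n=2, y=14
After step 4: n=2, y=14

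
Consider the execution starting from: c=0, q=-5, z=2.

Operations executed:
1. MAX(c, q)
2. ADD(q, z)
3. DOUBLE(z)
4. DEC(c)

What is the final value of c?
c = -1

Tracing execution:
Step 1: MAX(c, q) → c = 0
Step 2: ADD(q, z) → c = 0
Step 3: DOUBLE(z) → c = 0
Step 4: DEC(c) → c = -1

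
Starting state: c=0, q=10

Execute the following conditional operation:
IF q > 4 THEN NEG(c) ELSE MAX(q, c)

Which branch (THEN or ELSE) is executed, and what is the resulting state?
Branch: THEN, Final state: c=0, q=10

Evaluating condition: q > 4
q = 10
Condition is True, so THEN branch executes
After NEG(c): c=0, q=10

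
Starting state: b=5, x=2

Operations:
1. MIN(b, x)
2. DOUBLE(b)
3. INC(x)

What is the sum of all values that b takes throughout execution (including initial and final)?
15

Values of b at each step:
Initial: b = 5
After step 1: b = 2
After step 2: b = 4
After step 3: b = 4
Sum = 5 + 2 + 4 + 4 = 15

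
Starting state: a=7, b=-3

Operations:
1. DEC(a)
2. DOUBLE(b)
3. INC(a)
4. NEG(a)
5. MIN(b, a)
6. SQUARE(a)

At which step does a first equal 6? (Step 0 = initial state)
Step 1

Tracing a:
Initial: a = 7
After step 1: a = 6 ← first occurrence
After step 2: a = 6
After step 3: a = 7
After step 4: a = -7
After step 5: a = -7
After step 6: a = 49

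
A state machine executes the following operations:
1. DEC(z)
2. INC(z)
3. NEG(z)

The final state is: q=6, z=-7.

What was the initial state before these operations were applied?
q=6, z=7

Working backwards:
Final state: q=6, z=-7
Before step 3 (NEG(z)): q=6, z=7
Before step 2 (INC(z)): q=6, z=6
Before step 1 (DEC(z)): q=6, z=7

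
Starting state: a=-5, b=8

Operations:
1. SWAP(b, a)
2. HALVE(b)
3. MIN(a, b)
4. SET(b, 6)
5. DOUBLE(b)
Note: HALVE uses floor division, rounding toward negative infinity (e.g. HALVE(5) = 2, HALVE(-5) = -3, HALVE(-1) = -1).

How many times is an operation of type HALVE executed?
1

Counting HALVE operations:
Step 2: HALVE(b) ← HALVE
Total: 1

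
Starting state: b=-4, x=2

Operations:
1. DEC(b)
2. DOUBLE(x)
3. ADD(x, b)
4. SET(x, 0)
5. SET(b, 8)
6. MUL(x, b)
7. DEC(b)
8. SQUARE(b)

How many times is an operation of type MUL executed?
1

Counting MUL operations:
Step 6: MUL(x, b) ← MUL
Total: 1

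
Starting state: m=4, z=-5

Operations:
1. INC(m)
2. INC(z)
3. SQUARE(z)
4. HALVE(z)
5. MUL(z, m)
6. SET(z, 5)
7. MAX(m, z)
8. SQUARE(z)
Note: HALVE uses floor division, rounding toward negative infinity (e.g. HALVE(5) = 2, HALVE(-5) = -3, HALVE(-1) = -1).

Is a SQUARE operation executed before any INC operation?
No

First SQUARE: step 3
First INC: step 1
Since 3 > 1, INC comes first.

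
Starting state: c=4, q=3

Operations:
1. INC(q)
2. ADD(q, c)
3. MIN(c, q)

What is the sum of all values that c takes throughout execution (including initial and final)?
16

Values of c at each step:
Initial: c = 4
After step 1: c = 4
After step 2: c = 4
After step 3: c = 4
Sum = 4 + 4 + 4 + 4 = 16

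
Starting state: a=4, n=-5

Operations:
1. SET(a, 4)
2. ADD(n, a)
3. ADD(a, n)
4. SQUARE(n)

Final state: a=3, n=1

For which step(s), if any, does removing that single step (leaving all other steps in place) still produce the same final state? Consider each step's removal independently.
Step(s) 1

Testing removal of each single step:
Without step 1: final = a=3, n=1 (same)
Without step 2: final = a=-1, n=25 (different)
Without step 3: final = a=4, n=1 (different)
Without step 4: final = a=3, n=-1 (different)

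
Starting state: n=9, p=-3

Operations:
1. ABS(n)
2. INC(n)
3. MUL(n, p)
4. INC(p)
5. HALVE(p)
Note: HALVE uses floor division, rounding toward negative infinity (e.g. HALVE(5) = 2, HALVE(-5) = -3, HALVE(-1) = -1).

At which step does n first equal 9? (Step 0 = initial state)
Step 0

Tracing n:
Initial: n = 9 ← first occurrence
After step 1: n = 9
After step 2: n = 10
After step 3: n = -30
After step 4: n = -30
After step 5: n = -30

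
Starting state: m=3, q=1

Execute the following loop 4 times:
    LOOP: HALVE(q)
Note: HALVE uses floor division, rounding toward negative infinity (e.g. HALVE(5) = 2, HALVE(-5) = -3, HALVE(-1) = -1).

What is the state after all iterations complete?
m=3, q=0

Iteration trace:
Start: m=3, q=1
After iteration 1: m=3, q=0
After iteration 2: m=3, q=0
After iteration 3: m=3, q=0
After iteration 4: m=3, q=0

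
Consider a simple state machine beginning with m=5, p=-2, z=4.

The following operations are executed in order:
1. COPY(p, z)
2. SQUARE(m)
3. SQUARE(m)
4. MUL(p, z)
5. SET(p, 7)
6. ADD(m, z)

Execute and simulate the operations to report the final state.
{m: 629, p: 7, z: 4}

Step-by-step execution:
Initial: m=5, p=-2, z=4
After step 1 (COPY(p, z)): m=5, p=4, z=4
After step 2 (SQUARE(m)): m=25, p=4, z=4
After step 3 (SQUARE(m)): m=625, p=4, z=4
After step 4 (MUL(p, z)): m=625, p=16, z=4
After step 5 (SET(p, 7)): m=625, p=7, z=4
After step 6 (ADD(m, z)): m=629, p=7, z=4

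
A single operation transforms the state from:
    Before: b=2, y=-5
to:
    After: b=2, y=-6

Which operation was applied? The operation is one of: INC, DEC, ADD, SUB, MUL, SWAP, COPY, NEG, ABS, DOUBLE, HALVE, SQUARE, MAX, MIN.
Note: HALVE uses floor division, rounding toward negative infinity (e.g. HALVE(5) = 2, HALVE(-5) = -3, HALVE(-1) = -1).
DEC(y)

Analyzing the change:
Before: b=2, y=-5
After: b=2, y=-6
Variable y changed from -5 to -6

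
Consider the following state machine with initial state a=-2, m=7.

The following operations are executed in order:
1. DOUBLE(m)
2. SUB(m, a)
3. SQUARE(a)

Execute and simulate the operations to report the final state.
{a: 4, m: 16}

Step-by-step execution:
Initial: a=-2, m=7
After step 1 (DOUBLE(m)): a=-2, m=14
After step 2 (SUB(m, a)): a=-2, m=16
After step 3 (SQUARE(a)): a=4, m=16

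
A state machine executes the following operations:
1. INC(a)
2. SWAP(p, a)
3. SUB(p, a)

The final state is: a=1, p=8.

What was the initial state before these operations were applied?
a=8, p=1

Working backwards:
Final state: a=1, p=8
Before step 3 (SUB(p, a)): a=1, p=9
Before step 2 (SWAP(p, a)): a=9, p=1
Before step 1 (INC(a)): a=8, p=1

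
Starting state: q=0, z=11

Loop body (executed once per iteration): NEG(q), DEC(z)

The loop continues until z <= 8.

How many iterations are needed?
3

Tracing iterations:
Initial: q=0, z=11
After iteration 1: q=0, z=10
After iteration 2: q=0, z=9
After iteration 3: q=0, z=8
z <= 8 now holds, so the loop exits after 3 iterations.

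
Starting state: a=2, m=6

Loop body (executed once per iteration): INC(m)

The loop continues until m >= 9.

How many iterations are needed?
3

Tracing iterations:
Initial: a=2, m=6
After iteration 1: a=2, m=7
After iteration 2: a=2, m=8
After iteration 3: a=2, m=9
m >= 9 now holds, so the loop exits after 3 iterations.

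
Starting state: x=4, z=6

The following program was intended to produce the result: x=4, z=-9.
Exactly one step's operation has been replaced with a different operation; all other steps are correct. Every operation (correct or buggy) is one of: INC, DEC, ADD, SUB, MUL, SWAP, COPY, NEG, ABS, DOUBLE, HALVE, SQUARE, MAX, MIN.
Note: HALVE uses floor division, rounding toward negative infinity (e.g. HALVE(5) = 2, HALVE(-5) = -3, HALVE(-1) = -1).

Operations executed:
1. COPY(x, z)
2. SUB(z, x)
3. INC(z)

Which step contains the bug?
Step 1

Trace with buggy code:
Initial: x=4, z=6
After step 1: x=6, z=6
After step 2: x=6, z=0
After step 3: x=6, z=1
Actual final x=6, z=1 ≠ expected x=4, z=-9.
Step 1 is the only position where a single-operation replacement can produce the expected result.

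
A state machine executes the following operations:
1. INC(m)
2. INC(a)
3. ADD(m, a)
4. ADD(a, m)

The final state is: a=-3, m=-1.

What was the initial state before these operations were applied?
a=-3, m=0

Working backwards:
Final state: a=-3, m=-1
Before step 4 (ADD(a, m)): a=-2, m=-1
Before step 3 (ADD(m, a)): a=-2, m=1
Before step 2 (INC(a)): a=-3, m=1
Before step 1 (INC(m)): a=-3, m=0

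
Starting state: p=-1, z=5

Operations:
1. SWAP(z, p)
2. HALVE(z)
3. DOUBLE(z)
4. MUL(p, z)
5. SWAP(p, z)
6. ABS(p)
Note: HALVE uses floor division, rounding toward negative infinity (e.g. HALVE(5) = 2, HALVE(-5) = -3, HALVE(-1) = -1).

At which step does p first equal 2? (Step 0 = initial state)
Step 6

Tracing p:
Initial: p = -1
After step 1: p = 5
After step 2: p = 5
After step 3: p = 5
After step 4: p = -10
After step 5: p = -2
After step 6: p = 2 ← first occurrence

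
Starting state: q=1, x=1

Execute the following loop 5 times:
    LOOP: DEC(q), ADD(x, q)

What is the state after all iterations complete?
q=-4, x=-9

Iteration trace:
Start: q=1, x=1
After iteration 1: q=0, x=1
After iteration 2: q=-1, x=0
After iteration 3: q=-2, x=-2
After iteration 4: q=-3, x=-5
After iteration 5: q=-4, x=-9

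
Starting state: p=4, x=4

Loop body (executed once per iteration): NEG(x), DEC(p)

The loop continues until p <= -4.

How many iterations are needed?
8

Tracing iterations:
Initial: p=4, x=4
After iteration 1: p=3, x=-4
After iteration 2: p=2, x=4
After iteration 3: p=1, x=-4
After iteration 4: p=0, x=4
After iteration 5: p=-1, x=-4
After iteration 6: p=-2, x=4
After iteration 7: p=-3, x=-4
After iteration 8: p=-4, x=4
p <= -4 now holds, so the loop exits after 8 iterations.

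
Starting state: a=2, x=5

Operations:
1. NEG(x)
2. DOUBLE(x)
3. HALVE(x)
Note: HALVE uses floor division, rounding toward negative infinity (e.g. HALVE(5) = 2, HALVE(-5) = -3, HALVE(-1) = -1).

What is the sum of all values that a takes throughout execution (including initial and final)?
8

Values of a at each step:
Initial: a = 2
After step 1: a = 2
After step 2: a = 2
After step 3: a = 2
Sum = 2 + 2 + 2 + 2 = 8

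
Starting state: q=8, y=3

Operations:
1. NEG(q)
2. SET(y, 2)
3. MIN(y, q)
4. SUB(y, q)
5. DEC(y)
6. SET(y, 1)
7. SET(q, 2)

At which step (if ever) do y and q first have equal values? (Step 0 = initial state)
Step 3

y and q first become equal after step 3.

Comparing values at each step:
Initial: y=3, q=8
After step 1: y=3, q=-8
After step 2: y=2, q=-8
After step 3: y=-8, q=-8 ← equal!
After step 4: y=0, q=-8
After step 5: y=-1, q=-8
After step 6: y=1, q=-8
After step 7: y=1, q=2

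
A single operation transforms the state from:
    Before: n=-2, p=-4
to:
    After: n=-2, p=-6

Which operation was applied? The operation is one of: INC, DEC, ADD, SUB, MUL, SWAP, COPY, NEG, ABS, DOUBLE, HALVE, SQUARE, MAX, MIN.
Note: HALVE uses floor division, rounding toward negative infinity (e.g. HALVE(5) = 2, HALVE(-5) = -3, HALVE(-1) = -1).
ADD(p, n)

Analyzing the change:
Before: n=-2, p=-4
After: n=-2, p=-6
Variable p changed from -4 to -6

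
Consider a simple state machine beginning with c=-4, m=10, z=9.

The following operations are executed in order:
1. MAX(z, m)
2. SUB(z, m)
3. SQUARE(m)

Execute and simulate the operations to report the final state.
{c: -4, m: 100, z: 0}

Step-by-step execution:
Initial: c=-4, m=10, z=9
After step 1 (MAX(z, m)): c=-4, m=10, z=10
After step 2 (SUB(z, m)): c=-4, m=10, z=0
After step 3 (SQUARE(m)): c=-4, m=100, z=0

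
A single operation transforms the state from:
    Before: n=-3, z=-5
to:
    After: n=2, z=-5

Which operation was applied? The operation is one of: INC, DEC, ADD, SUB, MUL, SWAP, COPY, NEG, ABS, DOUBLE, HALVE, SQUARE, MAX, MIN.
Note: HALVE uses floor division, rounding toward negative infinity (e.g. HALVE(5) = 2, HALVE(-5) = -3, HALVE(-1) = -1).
SUB(n, z)

Analyzing the change:
Before: n=-3, z=-5
After: n=2, z=-5
Variable n changed from -3 to 2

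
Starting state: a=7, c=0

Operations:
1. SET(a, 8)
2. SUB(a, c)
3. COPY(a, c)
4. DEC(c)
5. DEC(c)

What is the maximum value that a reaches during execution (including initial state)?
8

Values of a at each step:
Initial: a = 7
After step 1: a = 8 ← maximum
After step 2: a = 8
After step 3: a = 0
After step 4: a = 0
After step 5: a = 0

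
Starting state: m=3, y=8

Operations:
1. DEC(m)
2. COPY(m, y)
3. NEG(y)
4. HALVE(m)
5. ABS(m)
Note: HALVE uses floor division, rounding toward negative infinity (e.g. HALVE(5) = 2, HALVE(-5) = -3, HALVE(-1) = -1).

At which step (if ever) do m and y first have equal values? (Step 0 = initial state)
Step 2

m and y first become equal after step 2.

Comparing values at each step:
Initial: m=3, y=8
After step 1: m=2, y=8
After step 2: m=8, y=8 ← equal!
After step 3: m=8, y=-8
After step 4: m=4, y=-8
After step 5: m=4, y=-8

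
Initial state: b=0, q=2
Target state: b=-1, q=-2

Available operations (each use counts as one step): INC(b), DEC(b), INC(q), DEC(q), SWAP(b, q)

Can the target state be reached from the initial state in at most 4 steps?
No

The target state cannot be reached within 4 steps.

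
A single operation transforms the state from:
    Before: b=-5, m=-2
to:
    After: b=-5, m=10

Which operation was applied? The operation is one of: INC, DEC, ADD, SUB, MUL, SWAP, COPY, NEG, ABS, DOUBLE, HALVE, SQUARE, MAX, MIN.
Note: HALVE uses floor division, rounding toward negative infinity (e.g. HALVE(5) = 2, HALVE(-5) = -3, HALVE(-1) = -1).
MUL(m, b)

Analyzing the change:
Before: b=-5, m=-2
After: b=-5, m=10
Variable m changed from -2 to 10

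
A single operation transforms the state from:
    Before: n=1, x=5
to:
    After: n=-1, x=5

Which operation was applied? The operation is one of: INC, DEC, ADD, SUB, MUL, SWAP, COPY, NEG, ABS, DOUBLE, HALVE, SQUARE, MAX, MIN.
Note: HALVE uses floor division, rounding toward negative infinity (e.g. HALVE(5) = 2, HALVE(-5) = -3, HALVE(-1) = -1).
NEG(n)

Analyzing the change:
Before: n=1, x=5
After: n=-1, x=5
Variable n changed from 1 to -1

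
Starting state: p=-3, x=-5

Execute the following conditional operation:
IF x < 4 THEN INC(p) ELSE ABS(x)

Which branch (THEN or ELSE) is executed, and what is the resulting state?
Branch: THEN, Final state: p=-2, x=-5

Evaluating condition: x < 4
x = -5
Condition is True, so THEN branch executes
After INC(p): p=-2, x=-5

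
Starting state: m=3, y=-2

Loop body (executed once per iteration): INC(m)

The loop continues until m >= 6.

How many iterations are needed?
3

Tracing iterations:
Initial: m=3, y=-2
After iteration 1: m=4, y=-2
After iteration 2: m=5, y=-2
After iteration 3: m=6, y=-2
m >= 6 now holds, so the loop exits after 3 iterations.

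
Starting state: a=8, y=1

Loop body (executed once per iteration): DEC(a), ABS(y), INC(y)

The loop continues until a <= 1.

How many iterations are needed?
7

Tracing iterations:
Initial: a=8, y=1
After iteration 1: a=7, y=2
After iteration 2: a=6, y=3
After iteration 3: a=5, y=4
After iteration 4: a=4, y=5
After iteration 5: a=3, y=6
After iteration 6: a=2, y=7
After iteration 7: a=1, y=8
a <= 1 now holds, so the loop exits after 7 iterations.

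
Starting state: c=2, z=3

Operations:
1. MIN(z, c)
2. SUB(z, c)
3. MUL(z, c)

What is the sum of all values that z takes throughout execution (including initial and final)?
5

Values of z at each step:
Initial: z = 3
After step 1: z = 2
After step 2: z = 0
After step 3: z = 0
Sum = 3 + 2 + 0 + 0 = 5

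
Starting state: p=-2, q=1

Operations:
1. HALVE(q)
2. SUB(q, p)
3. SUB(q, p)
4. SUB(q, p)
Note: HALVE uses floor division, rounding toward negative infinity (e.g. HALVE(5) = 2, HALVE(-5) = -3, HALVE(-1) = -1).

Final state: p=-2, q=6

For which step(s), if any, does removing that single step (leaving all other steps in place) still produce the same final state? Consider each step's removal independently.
None - removing any single step changes the final result

Testing removal of each single step:
Without step 1: final = p=-2, q=7 (different)
Without step 2: final = p=-2, q=4 (different)
Without step 3: final = p=-2, q=4 (different)
Without step 4: final = p=-2, q=4 (different)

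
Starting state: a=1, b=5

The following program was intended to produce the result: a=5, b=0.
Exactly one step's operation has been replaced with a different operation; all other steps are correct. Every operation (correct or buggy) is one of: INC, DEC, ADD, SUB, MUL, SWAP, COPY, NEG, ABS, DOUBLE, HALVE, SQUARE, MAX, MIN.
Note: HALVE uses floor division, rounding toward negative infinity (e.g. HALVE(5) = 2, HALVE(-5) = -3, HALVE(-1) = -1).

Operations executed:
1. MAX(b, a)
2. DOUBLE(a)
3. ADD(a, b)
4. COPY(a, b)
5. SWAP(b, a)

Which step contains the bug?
Step 5

Trace with buggy code:
Initial: a=1, b=5
After step 1: a=1, b=5
After step 2: a=2, b=5
After step 3: a=7, b=5
After step 4: a=5, b=5
After step 5: a=5, b=5
Actual final a=5, b=5 ≠ expected a=5, b=0.
Step 5 is the only position where a single-operation replacement can produce the expected result.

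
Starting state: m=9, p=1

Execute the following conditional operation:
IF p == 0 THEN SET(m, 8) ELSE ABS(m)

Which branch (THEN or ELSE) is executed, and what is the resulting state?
Branch: ELSE, Final state: m=9, p=1

Evaluating condition: p == 0
p = 1
Condition is False, so ELSE branch executes
After ABS(m): m=9, p=1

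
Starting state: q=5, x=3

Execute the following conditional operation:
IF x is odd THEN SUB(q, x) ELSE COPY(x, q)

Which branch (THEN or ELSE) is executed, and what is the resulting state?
Branch: THEN, Final state: q=2, x=3

Evaluating condition: x is odd
Condition is True, so THEN branch executes
After SUB(q, x): q=2, x=3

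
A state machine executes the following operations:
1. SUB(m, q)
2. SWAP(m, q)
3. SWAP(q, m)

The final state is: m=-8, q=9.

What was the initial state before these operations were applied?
m=1, q=9

Working backwards:
Final state: m=-8, q=9
Before step 3 (SWAP(q, m)): m=9, q=-8
Before step 2 (SWAP(m, q)): m=-8, q=9
Before step 1 (SUB(m, q)): m=1, q=9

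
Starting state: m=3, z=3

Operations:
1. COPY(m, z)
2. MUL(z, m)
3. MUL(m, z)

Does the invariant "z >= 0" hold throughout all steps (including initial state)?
Yes

The invariant holds at every step.

State at each step:
Initial: m=3, z=3
After step 1: m=3, z=3
After step 2: m=3, z=9
After step 3: m=27, z=9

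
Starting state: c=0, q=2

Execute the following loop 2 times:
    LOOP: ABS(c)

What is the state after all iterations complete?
c=0, q=2

Iteration trace:
Start: c=0, q=2
After iteration 1: c=0, q=2
After iteration 2: c=0, q=2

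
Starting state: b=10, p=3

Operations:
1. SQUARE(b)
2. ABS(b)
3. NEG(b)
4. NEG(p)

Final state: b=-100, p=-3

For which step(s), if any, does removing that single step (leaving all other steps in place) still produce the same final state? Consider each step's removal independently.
Step(s) 2

Testing removal of each single step:
Without step 1: final = b=-10, p=-3 (different)
Without step 2: final = b=-100, p=-3 (same)
Without step 3: final = b=100, p=-3 (different)
Without step 4: final = b=-100, p=3 (different)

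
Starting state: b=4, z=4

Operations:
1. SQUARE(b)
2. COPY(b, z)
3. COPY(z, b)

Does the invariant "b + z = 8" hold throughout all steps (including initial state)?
No, violated after step 1

The invariant is violated after step 1.

State at each step:
Initial: b=4, z=4
After step 1: b=16, z=4
After step 2: b=4, z=4
After step 3: b=4, z=4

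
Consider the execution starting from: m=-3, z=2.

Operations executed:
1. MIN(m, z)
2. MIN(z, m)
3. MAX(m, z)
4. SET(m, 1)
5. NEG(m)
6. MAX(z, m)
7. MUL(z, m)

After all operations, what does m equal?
m = -1

Tracing execution:
Step 1: MIN(m, z) → m = -3
Step 2: MIN(z, m) → m = -3
Step 3: MAX(m, z) → m = -3
Step 4: SET(m, 1) → m = 1
Step 5: NEG(m) → m = -1
Step 6: MAX(z, m) → m = -1
Step 7: MUL(z, m) → m = -1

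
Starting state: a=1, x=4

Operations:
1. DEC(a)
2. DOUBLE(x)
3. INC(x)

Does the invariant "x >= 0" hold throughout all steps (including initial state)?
Yes

The invariant holds at every step.

State at each step:
Initial: a=1, x=4
After step 1: a=0, x=4
After step 2: a=0, x=8
After step 3: a=0, x=9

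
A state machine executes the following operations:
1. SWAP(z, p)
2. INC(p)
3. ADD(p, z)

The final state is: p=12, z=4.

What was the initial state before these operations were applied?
p=4, z=7

Working backwards:
Final state: p=12, z=4
Before step 3 (ADD(p, z)): p=8, z=4
Before step 2 (INC(p)): p=7, z=4
Before step 1 (SWAP(z, p)): p=4, z=7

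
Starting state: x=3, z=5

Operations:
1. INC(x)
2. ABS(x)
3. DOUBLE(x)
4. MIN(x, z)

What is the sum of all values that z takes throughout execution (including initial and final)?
25

Values of z at each step:
Initial: z = 5
After step 1: z = 5
After step 2: z = 5
After step 3: z = 5
After step 4: z = 5
Sum = 5 + 5 + 5 + 5 + 5 = 25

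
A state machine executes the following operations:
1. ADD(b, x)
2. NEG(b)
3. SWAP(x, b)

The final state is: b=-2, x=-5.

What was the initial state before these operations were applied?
b=7, x=-2

Working backwards:
Final state: b=-2, x=-5
Before step 3 (SWAP(x, b)): b=-5, x=-2
Before step 2 (NEG(b)): b=5, x=-2
Before step 1 (ADD(b, x)): b=7, x=-2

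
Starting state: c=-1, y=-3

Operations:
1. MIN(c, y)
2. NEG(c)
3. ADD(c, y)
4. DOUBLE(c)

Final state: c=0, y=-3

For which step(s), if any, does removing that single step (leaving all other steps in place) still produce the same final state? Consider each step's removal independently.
Step(s) 4

Testing removal of each single step:
Without step 1: final = c=-4, y=-3 (different)
Without step 2: final = c=-12, y=-3 (different)
Without step 3: final = c=6, y=-3 (different)
Without step 4: final = c=0, y=-3 (same)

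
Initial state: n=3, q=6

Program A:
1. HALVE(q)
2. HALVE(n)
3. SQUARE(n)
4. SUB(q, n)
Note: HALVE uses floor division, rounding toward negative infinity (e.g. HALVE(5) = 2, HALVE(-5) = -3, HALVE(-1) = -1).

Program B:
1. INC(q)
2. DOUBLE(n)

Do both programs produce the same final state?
No

Program A final state: n=1, q=2
Program B final state: n=6, q=7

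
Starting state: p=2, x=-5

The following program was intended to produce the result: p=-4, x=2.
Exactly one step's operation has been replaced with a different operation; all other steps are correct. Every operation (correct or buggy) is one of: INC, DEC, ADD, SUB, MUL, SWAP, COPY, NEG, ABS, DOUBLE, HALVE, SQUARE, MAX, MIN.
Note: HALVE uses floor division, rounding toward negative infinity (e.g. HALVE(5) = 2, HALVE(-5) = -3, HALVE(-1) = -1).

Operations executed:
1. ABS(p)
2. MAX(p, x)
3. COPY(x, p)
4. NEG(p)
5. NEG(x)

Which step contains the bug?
Step 5

Trace with buggy code:
Initial: p=2, x=-5
After step 1: p=2, x=-5
After step 2: p=2, x=-5
After step 3: p=2, x=2
After step 4: p=-2, x=2
After step 5: p=-2, x=-2
Actual final p=-2, x=-2 ≠ expected p=-4, x=2.
Step 5 is the only position where a single-operation replacement can produce the expected result.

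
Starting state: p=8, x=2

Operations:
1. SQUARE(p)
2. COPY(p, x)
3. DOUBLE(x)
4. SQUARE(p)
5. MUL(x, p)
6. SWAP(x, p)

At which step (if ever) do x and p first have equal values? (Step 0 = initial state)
Step 2

x and p first become equal after step 2.

Comparing values at each step:
Initial: x=2, p=8
After step 1: x=2, p=64
After step 2: x=2, p=2 ← equal!
After step 3: x=4, p=2
After step 4: x=4, p=4 ← equal!
After step 5: x=16, p=4
After step 6: x=4, p=16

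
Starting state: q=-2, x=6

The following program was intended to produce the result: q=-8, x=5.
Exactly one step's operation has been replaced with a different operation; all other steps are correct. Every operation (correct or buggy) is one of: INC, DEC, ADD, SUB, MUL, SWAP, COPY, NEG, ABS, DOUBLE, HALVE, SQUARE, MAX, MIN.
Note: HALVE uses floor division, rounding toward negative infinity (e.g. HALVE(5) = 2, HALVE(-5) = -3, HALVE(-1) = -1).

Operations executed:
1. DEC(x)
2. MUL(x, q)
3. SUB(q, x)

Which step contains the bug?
Step 2

Trace with buggy code:
Initial: q=-2, x=6
After step 1: q=-2, x=5
After step 2: q=-2, x=-10
After step 3: q=8, x=-10
Actual final q=8, x=-10 ≠ expected q=-8, x=5.
Step 2 is the only position where a single-operation replacement can produce the expected result.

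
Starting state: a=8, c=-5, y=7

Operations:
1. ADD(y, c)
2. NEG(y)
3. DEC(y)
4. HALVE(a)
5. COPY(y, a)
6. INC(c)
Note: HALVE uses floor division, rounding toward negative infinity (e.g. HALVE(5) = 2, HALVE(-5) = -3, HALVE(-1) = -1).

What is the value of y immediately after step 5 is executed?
y = 4

Tracing y through execution:
Initial: y = 7
After step 1 (ADD(y, c)): y = 2
After step 2 (NEG(y)): y = -2
After step 3 (DEC(y)): y = -3
After step 4 (HALVE(a)): y = -3
After step 5 (COPY(y, a)): y = 4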